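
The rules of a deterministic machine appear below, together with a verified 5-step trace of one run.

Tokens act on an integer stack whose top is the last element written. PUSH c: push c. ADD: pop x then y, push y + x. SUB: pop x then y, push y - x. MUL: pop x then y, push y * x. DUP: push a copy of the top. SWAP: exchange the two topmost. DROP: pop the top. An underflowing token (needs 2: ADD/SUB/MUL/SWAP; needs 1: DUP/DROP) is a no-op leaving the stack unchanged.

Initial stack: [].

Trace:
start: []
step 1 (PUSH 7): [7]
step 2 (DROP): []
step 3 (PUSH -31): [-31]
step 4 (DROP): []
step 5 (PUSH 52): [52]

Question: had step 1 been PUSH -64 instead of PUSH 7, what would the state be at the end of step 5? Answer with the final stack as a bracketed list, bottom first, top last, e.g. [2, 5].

(re-executing from step 1 with the substitution; state before step 1: [])
step 1 (PUSH -64): [-64]
step 2 (DROP): []
step 3 (PUSH -31): [-31]
step 4 (DROP): []
step 5 (PUSH 52): [52]

[52]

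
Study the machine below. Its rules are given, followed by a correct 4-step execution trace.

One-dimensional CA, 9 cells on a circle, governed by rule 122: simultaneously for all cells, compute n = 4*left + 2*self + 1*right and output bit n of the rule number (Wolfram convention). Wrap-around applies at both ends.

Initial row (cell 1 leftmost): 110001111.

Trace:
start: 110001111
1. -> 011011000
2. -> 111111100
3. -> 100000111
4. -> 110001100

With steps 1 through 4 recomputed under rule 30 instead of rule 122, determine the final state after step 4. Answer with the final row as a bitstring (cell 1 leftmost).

(re-executing steps 1..4 under rule 30; state before step 1: 110001111)
1. -> 001011000
2. -> 011010100
3. -> 110010110
4. -> 101110100

101110100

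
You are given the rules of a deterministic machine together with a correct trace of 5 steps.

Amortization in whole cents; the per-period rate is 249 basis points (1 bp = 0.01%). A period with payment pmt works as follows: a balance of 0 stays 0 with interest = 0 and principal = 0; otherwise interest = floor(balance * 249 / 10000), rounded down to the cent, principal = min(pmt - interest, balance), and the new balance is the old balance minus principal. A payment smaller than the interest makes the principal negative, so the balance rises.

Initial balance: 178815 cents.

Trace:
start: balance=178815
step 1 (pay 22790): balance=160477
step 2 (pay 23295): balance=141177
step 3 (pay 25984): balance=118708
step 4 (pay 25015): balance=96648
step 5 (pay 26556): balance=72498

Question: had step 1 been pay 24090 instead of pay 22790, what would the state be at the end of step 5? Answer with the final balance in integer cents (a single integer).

(re-executing from step 1 with the substitution; state before step 1: balance=178815)
step 1 (pay 24090): balance=159177
step 2 (pay 23295): balance=139845
step 3 (pay 25984): balance=117343
step 4 (pay 25015): balance=95249
step 5 (pay 26556): balance=71064

71064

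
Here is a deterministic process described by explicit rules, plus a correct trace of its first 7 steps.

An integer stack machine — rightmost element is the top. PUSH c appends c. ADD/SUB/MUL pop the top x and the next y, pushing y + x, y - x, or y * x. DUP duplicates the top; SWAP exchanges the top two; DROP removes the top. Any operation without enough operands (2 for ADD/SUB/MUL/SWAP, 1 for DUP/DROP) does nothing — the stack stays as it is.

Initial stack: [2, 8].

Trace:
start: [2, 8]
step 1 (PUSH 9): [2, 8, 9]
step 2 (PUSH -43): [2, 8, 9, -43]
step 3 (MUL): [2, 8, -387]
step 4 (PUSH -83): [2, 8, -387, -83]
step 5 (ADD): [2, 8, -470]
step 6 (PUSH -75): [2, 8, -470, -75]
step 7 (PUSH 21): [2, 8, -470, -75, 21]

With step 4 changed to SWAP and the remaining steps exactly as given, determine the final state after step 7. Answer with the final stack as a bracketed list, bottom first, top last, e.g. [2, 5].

(re-executing from step 4 with the substitution; state before step 4: [2, 8, -387])
step 4 (SWAP): [2, -387, 8]
step 5 (ADD): [2, -379]
step 6 (PUSH -75): [2, -379, -75]
step 7 (PUSH 21): [2, -379, -75, 21]

[2, -379, -75, 21]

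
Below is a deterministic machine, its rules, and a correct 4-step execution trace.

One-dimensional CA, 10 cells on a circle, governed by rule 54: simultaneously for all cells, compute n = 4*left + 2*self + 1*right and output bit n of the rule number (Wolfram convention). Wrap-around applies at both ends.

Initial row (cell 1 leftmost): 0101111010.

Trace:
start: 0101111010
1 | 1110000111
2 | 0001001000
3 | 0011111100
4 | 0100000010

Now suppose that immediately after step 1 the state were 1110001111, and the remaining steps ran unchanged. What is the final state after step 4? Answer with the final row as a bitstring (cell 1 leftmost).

state after step 1 := 1110001111
2 | 0001010000
3 | 0011111000
4 | 0100000100

0100000100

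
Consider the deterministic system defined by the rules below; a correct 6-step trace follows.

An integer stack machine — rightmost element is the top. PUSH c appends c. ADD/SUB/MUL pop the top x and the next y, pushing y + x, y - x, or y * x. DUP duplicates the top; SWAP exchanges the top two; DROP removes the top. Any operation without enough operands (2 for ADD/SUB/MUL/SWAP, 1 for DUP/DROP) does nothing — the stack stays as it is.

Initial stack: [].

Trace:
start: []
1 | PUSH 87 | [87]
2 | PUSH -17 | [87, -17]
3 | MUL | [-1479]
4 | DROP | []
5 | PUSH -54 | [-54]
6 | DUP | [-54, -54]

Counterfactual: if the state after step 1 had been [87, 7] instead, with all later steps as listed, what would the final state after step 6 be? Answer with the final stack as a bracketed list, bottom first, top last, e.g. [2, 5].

[87, -54, -54]

state after step 1 := [87, 7]
2 | PUSH -17 | [87, 7, -17]
3 | MUL | [87, -119]
4 | DROP | [87]
5 | PUSH -54 | [87, -54]
6 | DUP | [87, -54, -54]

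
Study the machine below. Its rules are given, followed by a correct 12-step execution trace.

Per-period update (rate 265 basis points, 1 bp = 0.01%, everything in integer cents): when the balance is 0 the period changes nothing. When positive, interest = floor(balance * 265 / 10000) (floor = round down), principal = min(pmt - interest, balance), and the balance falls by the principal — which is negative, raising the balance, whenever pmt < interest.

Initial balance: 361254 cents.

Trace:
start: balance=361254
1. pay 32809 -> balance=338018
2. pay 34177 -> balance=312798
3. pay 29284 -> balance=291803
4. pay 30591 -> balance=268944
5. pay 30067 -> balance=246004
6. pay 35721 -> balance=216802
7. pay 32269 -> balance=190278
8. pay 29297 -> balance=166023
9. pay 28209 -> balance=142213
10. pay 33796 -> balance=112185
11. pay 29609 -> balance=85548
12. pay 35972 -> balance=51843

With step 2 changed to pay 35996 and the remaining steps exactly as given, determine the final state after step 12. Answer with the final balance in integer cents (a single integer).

(re-executing from step 2 with the substitution; state before step 2: balance=338018)
2. pay 35996 -> balance=310979
3. pay 29284 -> balance=289935
4. pay 30591 -> balance=267027
5. pay 30067 -> balance=244036
6. pay 35721 -> balance=214781
7. pay 32269 -> balance=188203
8. pay 29297 -> balance=163893
9. pay 28209 -> balance=140027
10. pay 33796 -> balance=109941
11. pay 29609 -> balance=83245
12. pay 35972 -> balance=49478

49478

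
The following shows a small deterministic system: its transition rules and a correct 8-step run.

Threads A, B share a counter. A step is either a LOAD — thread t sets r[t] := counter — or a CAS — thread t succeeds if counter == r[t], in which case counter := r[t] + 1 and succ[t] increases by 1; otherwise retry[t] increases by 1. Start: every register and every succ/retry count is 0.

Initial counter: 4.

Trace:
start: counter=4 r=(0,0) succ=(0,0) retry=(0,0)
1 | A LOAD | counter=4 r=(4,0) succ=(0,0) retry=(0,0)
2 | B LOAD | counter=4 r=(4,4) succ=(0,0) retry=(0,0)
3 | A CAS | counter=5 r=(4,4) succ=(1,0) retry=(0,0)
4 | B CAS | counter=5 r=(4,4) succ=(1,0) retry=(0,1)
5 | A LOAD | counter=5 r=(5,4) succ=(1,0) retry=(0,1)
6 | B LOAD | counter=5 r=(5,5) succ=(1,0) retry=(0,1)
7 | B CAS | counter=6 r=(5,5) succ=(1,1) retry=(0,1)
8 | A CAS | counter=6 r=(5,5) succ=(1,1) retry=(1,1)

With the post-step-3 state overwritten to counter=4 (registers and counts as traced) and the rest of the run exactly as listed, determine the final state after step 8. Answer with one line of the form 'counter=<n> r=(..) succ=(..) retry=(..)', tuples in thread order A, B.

state after step 3 := counter=4 r=(4,4) succ=(1,0) retry=(0,0)
4 | B CAS | counter=5 r=(4,4) succ=(1,1) retry=(0,0)
5 | A LOAD | counter=5 r=(5,4) succ=(1,1) retry=(0,0)
6 | B LOAD | counter=5 r=(5,5) succ=(1,1) retry=(0,0)
7 | B CAS | counter=6 r=(5,5) succ=(1,2) retry=(0,0)
8 | A CAS | counter=6 r=(5,5) succ=(1,2) retry=(1,0)

counter=6 r=(5,5) succ=(1,2) retry=(1,0)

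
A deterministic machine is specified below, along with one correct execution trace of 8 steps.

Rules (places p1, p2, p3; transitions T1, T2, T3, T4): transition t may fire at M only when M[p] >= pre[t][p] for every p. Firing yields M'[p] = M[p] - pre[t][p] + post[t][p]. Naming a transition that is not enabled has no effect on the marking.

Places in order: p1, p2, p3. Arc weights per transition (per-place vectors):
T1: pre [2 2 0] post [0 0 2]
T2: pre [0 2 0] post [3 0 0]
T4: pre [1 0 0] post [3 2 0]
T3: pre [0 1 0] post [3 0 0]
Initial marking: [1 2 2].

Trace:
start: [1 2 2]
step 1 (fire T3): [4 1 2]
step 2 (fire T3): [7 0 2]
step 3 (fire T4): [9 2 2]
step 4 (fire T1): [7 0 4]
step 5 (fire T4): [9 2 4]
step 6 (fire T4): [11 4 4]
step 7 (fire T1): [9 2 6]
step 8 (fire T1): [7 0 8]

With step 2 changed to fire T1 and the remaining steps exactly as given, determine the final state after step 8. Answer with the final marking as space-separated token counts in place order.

4 1 8

(re-executing from step 2 with the substitution; state before step 2: [4 1 2])
step 2 (fire T1): [4 1 2]
step 3 (fire T4): [6 3 2]
step 4 (fire T1): [4 1 4]
step 5 (fire T4): [6 3 4]
step 6 (fire T4): [8 5 4]
step 7 (fire T1): [6 3 6]
step 8 (fire T1): [4 1 8]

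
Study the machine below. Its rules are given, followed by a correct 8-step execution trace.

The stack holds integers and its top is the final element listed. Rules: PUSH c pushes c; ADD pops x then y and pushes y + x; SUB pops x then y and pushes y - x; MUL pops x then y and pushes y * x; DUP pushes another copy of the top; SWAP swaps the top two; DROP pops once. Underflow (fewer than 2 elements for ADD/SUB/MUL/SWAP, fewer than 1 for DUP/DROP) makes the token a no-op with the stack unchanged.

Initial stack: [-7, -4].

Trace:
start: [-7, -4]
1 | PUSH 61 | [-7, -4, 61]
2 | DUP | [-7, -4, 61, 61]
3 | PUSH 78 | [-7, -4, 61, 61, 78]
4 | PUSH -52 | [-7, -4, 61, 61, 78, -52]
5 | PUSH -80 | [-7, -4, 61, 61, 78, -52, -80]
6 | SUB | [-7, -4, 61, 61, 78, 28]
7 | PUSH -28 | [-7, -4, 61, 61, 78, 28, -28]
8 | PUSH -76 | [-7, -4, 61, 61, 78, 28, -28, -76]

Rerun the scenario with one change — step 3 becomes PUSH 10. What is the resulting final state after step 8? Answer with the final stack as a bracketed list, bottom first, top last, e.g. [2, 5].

(re-executing from step 3 with the substitution; state before step 3: [-7, -4, 61, 61])
3 | PUSH 10 | [-7, -4, 61, 61, 10]
4 | PUSH -52 | [-7, -4, 61, 61, 10, -52]
5 | PUSH -80 | [-7, -4, 61, 61, 10, -52, -80]
6 | SUB | [-7, -4, 61, 61, 10, 28]
7 | PUSH -28 | [-7, -4, 61, 61, 10, 28, -28]
8 | PUSH -76 | [-7, -4, 61, 61, 10, 28, -28, -76]

[-7, -4, 61, 61, 10, 28, -28, -76]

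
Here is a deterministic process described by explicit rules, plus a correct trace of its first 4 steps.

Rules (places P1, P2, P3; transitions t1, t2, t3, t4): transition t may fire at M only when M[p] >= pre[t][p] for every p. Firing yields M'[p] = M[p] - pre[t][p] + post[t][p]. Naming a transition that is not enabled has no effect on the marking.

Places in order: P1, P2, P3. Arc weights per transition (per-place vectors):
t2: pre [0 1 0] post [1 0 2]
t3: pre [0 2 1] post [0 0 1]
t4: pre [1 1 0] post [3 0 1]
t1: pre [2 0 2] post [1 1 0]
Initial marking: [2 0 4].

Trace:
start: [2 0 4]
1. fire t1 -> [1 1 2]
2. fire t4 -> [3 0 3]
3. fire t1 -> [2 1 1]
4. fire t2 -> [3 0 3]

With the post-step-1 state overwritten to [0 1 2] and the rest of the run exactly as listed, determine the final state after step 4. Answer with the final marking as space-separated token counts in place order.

state after step 1 := [0 1 2]
2. fire t4 -> [0 1 2]
3. fire t1 -> [0 1 2]
4. fire t2 -> [1 0 4]

1 0 4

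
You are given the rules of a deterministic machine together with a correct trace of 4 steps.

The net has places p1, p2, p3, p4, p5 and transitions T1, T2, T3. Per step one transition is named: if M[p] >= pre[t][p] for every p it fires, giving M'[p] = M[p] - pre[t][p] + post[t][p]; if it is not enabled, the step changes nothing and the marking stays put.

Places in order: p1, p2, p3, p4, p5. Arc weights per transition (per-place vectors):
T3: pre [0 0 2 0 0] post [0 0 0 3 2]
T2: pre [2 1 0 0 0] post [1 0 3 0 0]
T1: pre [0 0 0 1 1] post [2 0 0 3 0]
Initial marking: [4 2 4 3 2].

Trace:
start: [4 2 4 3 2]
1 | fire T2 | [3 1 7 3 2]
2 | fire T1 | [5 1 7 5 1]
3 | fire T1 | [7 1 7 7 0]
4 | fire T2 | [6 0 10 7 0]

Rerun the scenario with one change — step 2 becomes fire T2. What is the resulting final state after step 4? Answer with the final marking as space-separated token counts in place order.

(re-executing from step 2 with the substitution; state before step 2: [3 1 7 3 2])
2 | fire T2 | [2 0 10 3 2]
3 | fire T1 | [4 0 10 5 1]
4 | fire T2 | [4 0 10 5 1]

4 0 10 5 1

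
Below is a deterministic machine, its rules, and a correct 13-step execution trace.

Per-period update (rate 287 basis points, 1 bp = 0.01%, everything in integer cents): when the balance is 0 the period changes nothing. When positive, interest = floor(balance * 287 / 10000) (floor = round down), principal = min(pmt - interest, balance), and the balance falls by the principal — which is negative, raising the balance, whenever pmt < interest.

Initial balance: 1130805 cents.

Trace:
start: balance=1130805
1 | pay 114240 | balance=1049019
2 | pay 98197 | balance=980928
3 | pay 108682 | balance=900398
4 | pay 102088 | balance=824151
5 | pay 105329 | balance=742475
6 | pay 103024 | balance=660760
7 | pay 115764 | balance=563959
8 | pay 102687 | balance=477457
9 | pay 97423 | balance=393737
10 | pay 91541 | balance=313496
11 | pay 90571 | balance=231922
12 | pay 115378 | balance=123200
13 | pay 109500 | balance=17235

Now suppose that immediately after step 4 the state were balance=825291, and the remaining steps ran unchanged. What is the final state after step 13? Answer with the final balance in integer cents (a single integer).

state after step 4 := balance=825291
5 | pay 105329 | balance=743647
6 | pay 103024 | balance=661965
7 | pay 115764 | balance=565199
8 | pay 102687 | balance=478733
9 | pay 97423 | balance=395049
10 | pay 91541 | balance=314845
11 | pay 90571 | balance=233310
12 | pay 115378 | balance=124627
13 | pay 109500 | balance=18703

18703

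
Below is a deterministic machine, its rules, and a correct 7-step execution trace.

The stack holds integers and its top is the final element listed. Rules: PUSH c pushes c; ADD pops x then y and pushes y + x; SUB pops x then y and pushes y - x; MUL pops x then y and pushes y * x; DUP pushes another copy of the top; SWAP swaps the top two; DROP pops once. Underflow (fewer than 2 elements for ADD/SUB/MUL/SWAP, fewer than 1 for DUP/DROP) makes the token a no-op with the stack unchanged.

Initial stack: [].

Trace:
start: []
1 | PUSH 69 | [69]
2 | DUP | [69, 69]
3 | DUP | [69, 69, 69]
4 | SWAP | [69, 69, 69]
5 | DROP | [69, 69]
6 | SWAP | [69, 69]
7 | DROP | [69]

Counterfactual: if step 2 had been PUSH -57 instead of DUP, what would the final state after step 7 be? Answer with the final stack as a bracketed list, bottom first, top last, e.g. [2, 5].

(re-executing from step 2 with the substitution; state before step 2: [69])
2 | PUSH -57 | [69, -57]
3 | DUP | [69, -57, -57]
4 | SWAP | [69, -57, -57]
5 | DROP | [69, -57]
6 | SWAP | [-57, 69]
7 | DROP | [-57]

[-57]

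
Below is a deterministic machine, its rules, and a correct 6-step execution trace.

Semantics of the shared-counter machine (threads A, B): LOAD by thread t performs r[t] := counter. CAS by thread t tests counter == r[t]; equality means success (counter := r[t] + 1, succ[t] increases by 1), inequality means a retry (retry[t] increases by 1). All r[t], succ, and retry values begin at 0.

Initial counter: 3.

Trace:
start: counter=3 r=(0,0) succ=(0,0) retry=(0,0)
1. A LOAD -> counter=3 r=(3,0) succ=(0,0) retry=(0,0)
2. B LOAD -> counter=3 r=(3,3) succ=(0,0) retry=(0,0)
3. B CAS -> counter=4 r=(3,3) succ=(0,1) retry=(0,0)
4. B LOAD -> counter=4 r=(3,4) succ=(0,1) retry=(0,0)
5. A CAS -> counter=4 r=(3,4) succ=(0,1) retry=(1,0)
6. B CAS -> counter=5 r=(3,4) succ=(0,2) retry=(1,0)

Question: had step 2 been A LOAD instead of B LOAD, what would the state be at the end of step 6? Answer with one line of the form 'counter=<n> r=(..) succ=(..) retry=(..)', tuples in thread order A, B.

(re-executing from step 2 with the substitution; state before step 2: counter=3 r=(3,0) succ=(0,0) retry=(0,0))
2. A LOAD -> counter=3 r=(3,0) succ=(0,0) retry=(0,0)
3. B CAS -> counter=3 r=(3,0) succ=(0,0) retry=(0,1)
4. B LOAD -> counter=3 r=(3,3) succ=(0,0) retry=(0,1)
5. A CAS -> counter=4 r=(3,3) succ=(1,0) retry=(0,1)
6. B CAS -> counter=4 r=(3,3) succ=(1,0) retry=(0,2)

counter=4 r=(3,3) succ=(1,0) retry=(0,2)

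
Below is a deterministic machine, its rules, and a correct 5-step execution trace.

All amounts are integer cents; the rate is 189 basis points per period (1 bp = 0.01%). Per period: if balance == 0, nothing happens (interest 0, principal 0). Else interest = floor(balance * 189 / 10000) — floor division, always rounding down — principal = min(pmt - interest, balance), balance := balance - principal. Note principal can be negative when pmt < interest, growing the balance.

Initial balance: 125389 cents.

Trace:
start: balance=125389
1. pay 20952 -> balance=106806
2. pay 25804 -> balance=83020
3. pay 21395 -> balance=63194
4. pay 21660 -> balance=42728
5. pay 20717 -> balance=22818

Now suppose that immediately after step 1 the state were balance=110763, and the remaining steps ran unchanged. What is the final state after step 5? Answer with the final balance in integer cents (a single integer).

27083

state after step 1 := balance=110763
2. pay 25804 -> balance=87052
3. pay 21395 -> balance=67302
4. pay 21660 -> balance=46914
5. pay 20717 -> balance=27083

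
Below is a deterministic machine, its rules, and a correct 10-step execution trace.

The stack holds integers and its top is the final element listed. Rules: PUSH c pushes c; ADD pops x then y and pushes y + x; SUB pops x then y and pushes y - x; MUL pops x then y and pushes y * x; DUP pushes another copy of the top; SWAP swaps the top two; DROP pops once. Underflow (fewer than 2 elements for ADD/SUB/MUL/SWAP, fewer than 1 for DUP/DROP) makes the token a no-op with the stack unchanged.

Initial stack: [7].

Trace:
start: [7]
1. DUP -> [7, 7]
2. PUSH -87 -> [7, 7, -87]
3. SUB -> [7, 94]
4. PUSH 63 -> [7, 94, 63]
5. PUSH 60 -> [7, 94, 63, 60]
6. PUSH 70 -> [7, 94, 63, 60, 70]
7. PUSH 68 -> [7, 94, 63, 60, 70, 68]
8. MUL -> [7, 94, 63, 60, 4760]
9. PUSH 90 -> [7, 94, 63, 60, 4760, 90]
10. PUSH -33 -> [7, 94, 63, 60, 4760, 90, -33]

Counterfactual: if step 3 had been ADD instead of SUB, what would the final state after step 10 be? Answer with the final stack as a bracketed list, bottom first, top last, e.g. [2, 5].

[7, -80, 63, 60, 4760, 90, -33]

(re-executing from step 3 with the substitution; state before step 3: [7, 7, -87])
3. ADD -> [7, -80]
4. PUSH 63 -> [7, -80, 63]
5. PUSH 60 -> [7, -80, 63, 60]
6. PUSH 70 -> [7, -80, 63, 60, 70]
7. PUSH 68 -> [7, -80, 63, 60, 70, 68]
8. MUL -> [7, -80, 63, 60, 4760]
9. PUSH 90 -> [7, -80, 63, 60, 4760, 90]
10. PUSH -33 -> [7, -80, 63, 60, 4760, 90, -33]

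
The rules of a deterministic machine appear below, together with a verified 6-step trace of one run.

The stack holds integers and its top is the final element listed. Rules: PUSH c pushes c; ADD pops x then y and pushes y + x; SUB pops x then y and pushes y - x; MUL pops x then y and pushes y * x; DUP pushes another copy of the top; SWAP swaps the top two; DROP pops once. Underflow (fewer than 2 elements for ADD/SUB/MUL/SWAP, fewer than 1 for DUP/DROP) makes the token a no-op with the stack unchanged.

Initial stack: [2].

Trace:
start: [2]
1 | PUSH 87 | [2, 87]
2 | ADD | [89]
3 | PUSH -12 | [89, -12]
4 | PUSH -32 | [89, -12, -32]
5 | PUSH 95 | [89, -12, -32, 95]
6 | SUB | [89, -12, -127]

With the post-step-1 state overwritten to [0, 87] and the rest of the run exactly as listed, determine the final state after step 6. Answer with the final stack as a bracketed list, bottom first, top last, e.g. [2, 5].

state after step 1 := [0, 87]
2 | ADD | [87]
3 | PUSH -12 | [87, -12]
4 | PUSH -32 | [87, -12, -32]
5 | PUSH 95 | [87, -12, -32, 95]
6 | SUB | [87, -12, -127]

[87, -12, -127]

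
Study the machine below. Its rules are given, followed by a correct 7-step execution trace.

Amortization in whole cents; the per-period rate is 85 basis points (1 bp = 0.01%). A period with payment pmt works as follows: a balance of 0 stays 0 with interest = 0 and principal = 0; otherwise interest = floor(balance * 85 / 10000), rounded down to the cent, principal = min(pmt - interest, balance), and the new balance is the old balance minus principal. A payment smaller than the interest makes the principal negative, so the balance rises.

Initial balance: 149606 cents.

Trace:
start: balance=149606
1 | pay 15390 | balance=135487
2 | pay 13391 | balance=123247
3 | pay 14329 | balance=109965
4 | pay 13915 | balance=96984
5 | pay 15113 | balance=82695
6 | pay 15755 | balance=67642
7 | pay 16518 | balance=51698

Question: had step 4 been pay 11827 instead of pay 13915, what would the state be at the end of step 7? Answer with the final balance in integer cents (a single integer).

53841

(re-executing from step 4 with the substitution; state before step 4: balance=109965)
4 | pay 11827 | balance=99072
5 | pay 15113 | balance=84801
6 | pay 15755 | balance=69766
7 | pay 16518 | balance=53841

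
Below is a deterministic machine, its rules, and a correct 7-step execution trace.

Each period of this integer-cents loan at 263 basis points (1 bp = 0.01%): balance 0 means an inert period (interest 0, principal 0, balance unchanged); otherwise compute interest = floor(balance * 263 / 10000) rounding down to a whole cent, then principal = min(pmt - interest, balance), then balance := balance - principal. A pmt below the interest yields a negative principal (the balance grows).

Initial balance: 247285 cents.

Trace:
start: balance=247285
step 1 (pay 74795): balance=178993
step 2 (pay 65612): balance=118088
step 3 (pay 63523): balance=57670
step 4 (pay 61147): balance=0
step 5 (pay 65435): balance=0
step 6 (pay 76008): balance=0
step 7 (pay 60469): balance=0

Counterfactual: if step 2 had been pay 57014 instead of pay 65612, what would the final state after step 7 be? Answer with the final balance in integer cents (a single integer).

(re-executing from step 2 with the substitution; state before step 2: balance=178993)
step 2 (pay 57014): balance=126686
step 3 (pay 63523): balance=66494
step 4 (pay 61147): balance=7095
step 5 (pay 65435): balance=0
step 6 (pay 76008): balance=0
step 7 (pay 60469): balance=0

0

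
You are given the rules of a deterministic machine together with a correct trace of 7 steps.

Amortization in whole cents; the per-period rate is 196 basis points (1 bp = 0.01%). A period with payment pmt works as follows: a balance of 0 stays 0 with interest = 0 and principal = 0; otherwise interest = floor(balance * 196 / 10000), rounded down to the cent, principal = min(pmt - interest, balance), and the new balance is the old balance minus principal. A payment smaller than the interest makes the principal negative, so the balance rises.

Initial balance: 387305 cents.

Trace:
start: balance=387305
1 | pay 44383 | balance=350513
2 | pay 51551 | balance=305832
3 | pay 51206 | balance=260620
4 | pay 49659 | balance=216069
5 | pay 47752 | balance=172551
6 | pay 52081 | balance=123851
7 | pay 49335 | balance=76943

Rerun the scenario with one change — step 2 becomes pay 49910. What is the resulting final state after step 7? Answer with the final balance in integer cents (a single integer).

(re-executing from step 2 with the substitution; state before step 2: balance=350513)
2 | pay 49910 | balance=307473
3 | pay 51206 | balance=262293
4 | pay 49659 | balance=217774
5 | pay 47752 | balance=174290
6 | pay 52081 | balance=125625
7 | pay 49335 | balance=78752

78752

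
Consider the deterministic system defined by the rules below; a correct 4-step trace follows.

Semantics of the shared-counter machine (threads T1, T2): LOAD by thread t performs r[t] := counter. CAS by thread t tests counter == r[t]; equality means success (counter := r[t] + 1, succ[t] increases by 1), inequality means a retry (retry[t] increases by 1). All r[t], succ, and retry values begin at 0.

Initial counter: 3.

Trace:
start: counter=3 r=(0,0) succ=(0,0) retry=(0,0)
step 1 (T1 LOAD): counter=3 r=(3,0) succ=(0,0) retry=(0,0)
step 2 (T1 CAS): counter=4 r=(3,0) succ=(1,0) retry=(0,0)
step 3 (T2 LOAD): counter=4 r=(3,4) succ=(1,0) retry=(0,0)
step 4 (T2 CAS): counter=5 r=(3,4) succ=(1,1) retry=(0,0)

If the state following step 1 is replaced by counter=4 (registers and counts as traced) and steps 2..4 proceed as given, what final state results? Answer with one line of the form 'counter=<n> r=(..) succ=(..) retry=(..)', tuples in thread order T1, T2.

counter=5 r=(3,4) succ=(0,1) retry=(1,0)

state after step 1 := counter=4 r=(3,0) succ=(0,0) retry=(0,0)
step 2 (T1 CAS): counter=4 r=(3,0) succ=(0,0) retry=(1,0)
step 3 (T2 LOAD): counter=4 r=(3,4) succ=(0,0) retry=(1,0)
step 4 (T2 CAS): counter=5 r=(3,4) succ=(0,1) retry=(1,0)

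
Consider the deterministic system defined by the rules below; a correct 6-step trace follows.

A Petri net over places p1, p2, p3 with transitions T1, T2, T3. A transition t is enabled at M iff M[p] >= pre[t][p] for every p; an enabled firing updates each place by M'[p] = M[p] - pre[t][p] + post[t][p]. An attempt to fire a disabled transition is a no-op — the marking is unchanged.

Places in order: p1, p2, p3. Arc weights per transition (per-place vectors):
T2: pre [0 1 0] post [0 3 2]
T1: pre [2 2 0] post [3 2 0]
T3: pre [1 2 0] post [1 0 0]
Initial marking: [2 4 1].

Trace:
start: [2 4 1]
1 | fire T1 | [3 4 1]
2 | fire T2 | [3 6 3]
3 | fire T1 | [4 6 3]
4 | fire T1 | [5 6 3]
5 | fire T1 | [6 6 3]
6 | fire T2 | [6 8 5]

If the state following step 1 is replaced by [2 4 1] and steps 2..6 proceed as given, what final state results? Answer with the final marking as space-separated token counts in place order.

state after step 1 := [2 4 1]
2 | fire T2 | [2 6 3]
3 | fire T1 | [3 6 3]
4 | fire T1 | [4 6 3]
5 | fire T1 | [5 6 3]
6 | fire T2 | [5 8 5]

5 8 5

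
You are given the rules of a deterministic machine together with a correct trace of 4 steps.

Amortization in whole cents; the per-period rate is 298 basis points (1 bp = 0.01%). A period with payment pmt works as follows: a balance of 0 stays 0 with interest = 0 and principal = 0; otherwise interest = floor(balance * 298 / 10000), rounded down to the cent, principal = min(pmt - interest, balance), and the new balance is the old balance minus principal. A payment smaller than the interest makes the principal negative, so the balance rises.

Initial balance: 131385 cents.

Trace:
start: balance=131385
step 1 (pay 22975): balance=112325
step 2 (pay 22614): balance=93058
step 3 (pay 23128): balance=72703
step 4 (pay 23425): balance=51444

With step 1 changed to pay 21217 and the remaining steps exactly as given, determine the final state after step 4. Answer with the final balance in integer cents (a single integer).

53364

(re-executing from step 1 with the substitution; state before step 1: balance=131385)
step 1 (pay 21217): balance=114083
step 2 (pay 22614): balance=94868
step 3 (pay 23128): balance=74567
step 4 (pay 23425): balance=53364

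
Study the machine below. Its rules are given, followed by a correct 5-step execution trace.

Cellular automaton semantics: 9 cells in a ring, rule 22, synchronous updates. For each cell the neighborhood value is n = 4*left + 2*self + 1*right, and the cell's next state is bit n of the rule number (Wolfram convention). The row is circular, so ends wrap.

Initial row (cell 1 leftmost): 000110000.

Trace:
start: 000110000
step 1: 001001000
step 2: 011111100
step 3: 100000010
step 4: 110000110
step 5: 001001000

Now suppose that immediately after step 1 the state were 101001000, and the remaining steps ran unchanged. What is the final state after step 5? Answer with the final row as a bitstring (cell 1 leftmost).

state after step 1 := 101001000
step 2: 101111101
step 3: 000000000
step 4: 000000000
step 5: 000000000

000000000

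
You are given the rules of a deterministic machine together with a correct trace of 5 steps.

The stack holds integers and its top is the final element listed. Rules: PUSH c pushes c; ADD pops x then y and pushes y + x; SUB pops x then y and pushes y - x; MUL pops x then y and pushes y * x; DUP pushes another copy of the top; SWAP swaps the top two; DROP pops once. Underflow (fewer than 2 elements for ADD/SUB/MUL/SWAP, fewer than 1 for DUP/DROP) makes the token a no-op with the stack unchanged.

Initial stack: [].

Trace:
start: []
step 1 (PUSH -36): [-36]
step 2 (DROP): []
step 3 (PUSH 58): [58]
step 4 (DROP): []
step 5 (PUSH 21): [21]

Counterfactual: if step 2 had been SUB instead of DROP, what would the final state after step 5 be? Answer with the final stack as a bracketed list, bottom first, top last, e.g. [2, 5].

(re-executing from step 2 with the substitution; state before step 2: [-36])
step 2 (SUB): [-36]
step 3 (PUSH 58): [-36, 58]
step 4 (DROP): [-36]
step 5 (PUSH 21): [-36, 21]

[-36, 21]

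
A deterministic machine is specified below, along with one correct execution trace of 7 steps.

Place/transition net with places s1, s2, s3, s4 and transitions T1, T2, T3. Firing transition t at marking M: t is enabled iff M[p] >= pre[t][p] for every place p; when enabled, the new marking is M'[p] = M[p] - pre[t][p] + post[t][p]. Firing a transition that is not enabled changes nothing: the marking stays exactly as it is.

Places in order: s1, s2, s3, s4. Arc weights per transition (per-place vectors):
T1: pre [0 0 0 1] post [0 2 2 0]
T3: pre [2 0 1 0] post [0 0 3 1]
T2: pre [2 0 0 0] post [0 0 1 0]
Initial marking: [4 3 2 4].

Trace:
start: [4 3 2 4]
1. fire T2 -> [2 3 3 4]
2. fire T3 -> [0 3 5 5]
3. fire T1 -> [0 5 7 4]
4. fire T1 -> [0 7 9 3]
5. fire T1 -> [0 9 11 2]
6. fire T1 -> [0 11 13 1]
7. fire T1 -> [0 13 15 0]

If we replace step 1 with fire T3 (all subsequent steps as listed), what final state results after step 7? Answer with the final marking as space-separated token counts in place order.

0 13 16 1

(re-executing from step 1 with the substitution; state before step 1: [4 3 2 4])
1. fire T3 -> [2 3 4 5]
2. fire T3 -> [0 3 6 6]
3. fire T1 -> [0 5 8 5]
4. fire T1 -> [0 7 10 4]
5. fire T1 -> [0 9 12 3]
6. fire T1 -> [0 11 14 2]
7. fire T1 -> [0 13 16 1]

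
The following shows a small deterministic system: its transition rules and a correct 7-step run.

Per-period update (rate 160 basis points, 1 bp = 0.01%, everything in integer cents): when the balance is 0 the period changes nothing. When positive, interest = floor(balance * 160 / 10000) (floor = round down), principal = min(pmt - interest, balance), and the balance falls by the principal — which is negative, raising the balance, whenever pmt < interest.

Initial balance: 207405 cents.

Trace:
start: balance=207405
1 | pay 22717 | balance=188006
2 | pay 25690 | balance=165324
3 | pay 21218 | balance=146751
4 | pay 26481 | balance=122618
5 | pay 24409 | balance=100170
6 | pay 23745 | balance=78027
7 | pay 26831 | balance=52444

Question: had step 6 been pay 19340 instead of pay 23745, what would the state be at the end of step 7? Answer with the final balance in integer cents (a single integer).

(re-executing from step 6 with the substitution; state before step 6: balance=100170)
6 | pay 19340 | balance=82432
7 | pay 26831 | balance=56919

56919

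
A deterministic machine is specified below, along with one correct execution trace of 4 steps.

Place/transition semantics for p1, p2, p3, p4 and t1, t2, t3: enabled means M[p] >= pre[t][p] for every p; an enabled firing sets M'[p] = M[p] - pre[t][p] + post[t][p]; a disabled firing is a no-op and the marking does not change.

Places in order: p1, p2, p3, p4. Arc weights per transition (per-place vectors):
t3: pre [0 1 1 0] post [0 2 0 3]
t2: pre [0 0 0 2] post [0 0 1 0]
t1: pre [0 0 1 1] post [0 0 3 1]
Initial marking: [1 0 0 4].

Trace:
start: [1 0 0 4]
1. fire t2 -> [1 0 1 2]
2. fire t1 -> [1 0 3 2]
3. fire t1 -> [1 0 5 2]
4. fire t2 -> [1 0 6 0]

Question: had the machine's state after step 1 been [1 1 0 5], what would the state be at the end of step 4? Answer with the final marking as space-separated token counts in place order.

1 1 1 3

state after step 1 := [1 1 0 5]
2. fire t1 -> [1 1 0 5]
3. fire t1 -> [1 1 0 5]
4. fire t2 -> [1 1 1 3]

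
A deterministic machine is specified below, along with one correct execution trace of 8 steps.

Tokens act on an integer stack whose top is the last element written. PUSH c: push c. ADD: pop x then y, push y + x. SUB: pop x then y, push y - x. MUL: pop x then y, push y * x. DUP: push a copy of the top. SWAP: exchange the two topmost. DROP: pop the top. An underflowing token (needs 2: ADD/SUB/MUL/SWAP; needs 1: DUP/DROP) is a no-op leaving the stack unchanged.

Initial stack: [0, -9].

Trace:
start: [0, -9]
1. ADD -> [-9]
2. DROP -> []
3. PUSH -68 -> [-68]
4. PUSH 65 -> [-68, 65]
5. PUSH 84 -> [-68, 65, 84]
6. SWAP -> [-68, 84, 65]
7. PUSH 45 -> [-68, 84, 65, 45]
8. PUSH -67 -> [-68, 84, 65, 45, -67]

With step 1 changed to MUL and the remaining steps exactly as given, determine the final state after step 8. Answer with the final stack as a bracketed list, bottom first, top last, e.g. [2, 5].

(re-executing from step 1 with the substitution; state before step 1: [0, -9])
1. MUL -> [0]
2. DROP -> []
3. PUSH -68 -> [-68]
4. PUSH 65 -> [-68, 65]
5. PUSH 84 -> [-68, 65, 84]
6. SWAP -> [-68, 84, 65]
7. PUSH 45 -> [-68, 84, 65, 45]
8. PUSH -67 -> [-68, 84, 65, 45, -67]

[-68, 84, 65, 45, -67]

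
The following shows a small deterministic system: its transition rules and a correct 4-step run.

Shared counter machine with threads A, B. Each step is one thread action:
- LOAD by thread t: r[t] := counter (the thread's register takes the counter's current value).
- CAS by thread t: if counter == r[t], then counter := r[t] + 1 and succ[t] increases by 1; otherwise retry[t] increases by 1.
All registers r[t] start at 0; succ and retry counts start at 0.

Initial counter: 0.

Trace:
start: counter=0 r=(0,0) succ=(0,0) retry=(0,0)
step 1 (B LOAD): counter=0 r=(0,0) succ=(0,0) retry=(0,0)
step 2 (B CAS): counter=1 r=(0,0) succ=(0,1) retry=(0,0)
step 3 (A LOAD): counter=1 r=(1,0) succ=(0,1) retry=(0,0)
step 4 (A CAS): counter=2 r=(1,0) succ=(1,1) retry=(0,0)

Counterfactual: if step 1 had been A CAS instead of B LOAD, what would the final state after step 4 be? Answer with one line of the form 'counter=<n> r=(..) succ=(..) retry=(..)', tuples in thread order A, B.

(re-executing from step 1 with the substitution; state before step 1: counter=0 r=(0,0) succ=(0,0) retry=(0,0))
step 1 (A CAS): counter=1 r=(0,0) succ=(1,0) retry=(0,0)
step 2 (B CAS): counter=1 r=(0,0) succ=(1,0) retry=(0,1)
step 3 (A LOAD): counter=1 r=(1,0) succ=(1,0) retry=(0,1)
step 4 (A CAS): counter=2 r=(1,0) succ=(2,0) retry=(0,1)

counter=2 r=(1,0) succ=(2,0) retry=(0,1)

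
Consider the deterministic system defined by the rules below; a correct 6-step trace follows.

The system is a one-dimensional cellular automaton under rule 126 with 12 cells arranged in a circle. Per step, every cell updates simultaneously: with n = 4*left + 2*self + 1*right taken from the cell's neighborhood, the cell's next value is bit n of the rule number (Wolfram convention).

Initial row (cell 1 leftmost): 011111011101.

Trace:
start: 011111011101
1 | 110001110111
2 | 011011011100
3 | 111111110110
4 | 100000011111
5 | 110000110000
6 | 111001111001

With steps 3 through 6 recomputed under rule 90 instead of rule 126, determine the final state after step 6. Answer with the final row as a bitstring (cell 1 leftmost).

000110101011

(re-executing steps 3..6 under rule 90; state before step 3: 011011011100)
3 | 111011010110
4 | 101011000110
5 | 000011101110
6 | 000110101011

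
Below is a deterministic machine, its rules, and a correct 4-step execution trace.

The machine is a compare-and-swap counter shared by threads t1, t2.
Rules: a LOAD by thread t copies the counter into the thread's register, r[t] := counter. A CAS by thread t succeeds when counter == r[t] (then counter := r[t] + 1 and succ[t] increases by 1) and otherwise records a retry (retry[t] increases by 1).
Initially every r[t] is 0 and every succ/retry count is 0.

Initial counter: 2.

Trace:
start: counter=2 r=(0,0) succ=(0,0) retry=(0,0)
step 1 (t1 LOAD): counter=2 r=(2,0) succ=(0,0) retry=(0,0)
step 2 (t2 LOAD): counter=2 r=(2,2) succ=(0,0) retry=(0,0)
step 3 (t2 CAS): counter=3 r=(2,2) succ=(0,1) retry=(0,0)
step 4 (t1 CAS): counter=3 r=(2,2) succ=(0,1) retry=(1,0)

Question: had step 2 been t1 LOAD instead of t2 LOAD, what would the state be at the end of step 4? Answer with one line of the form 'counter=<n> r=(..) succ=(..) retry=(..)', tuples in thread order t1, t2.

(re-executing from step 2 with the substitution; state before step 2: counter=2 r=(2,0) succ=(0,0) retry=(0,0))
step 2 (t1 LOAD): counter=2 r=(2,0) succ=(0,0) retry=(0,0)
step 3 (t2 CAS): counter=2 r=(2,0) succ=(0,0) retry=(0,1)
step 4 (t1 CAS): counter=3 r=(2,0) succ=(1,0) retry=(0,1)

counter=3 r=(2,0) succ=(1,0) retry=(0,1)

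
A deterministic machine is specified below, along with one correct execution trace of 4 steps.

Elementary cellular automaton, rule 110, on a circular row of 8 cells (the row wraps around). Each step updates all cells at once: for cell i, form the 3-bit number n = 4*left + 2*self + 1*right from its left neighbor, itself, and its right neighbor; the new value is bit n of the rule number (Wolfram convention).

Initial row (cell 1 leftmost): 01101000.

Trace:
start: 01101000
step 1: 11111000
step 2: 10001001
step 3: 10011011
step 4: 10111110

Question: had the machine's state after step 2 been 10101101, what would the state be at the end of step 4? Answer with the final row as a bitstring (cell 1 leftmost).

00000000

state after step 2 := 10101101
step 3: 11111111
step 4: 00000000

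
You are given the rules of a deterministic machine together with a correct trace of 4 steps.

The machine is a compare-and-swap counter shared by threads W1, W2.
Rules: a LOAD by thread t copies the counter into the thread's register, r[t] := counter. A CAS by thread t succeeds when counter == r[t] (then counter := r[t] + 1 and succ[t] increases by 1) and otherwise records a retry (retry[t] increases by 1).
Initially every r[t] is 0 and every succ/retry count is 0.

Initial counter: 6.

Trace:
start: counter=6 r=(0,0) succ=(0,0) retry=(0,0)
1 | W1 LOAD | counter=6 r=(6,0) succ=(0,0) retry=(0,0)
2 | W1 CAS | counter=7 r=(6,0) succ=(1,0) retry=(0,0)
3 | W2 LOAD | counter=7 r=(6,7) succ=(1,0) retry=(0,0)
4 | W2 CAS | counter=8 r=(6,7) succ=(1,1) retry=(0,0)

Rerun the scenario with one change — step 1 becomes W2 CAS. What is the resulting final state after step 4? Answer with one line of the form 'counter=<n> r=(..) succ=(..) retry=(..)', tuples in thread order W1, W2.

counter=7 r=(0,6) succ=(0,1) retry=(1,1)

(re-executing from step 1 with the substitution; state before step 1: counter=6 r=(0,0) succ=(0,0) retry=(0,0))
1 | W2 CAS | counter=6 r=(0,0) succ=(0,0) retry=(0,1)
2 | W1 CAS | counter=6 r=(0,0) succ=(0,0) retry=(1,1)
3 | W2 LOAD | counter=6 r=(0,6) succ=(0,0) retry=(1,1)
4 | W2 CAS | counter=7 r=(0,6) succ=(0,1) retry=(1,1)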